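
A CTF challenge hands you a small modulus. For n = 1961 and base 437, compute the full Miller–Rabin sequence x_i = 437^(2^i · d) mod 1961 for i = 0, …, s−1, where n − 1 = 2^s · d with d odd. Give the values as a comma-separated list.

n − 1 = 1960 = 2^3 · 245, so s = 3 and d = 245.
x_0 = 437^245 mod 1961 = 1394.
x_1 = 1394^2 mod 1961 = 1846.
x_2 = 1846^2 mod 1961 = 1459.

1394, 1846, 1459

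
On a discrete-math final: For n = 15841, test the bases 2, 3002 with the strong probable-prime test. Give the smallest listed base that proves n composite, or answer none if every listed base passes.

none

n − 1 = 15840 = 2^5 · 495, so s = 5 and d = 495.
Base 2: x_0 = 2^495 mod 15841 = 1. x_0 = 1, so 2 is not a witness.
Base 3002: x_0 = 3002^495 mod 15841 = 15840. x_0 = 15840 ≡ −1, so 3002 is not a witness.
No listed base is a witness for 15841.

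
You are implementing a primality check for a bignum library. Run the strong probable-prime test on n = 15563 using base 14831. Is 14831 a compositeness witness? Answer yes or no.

n − 1 = 15562 = 2^1 · 7781, so s = 1 and d = 7781.
x_0 = 14831^7781 mod 15563 = 8285.
x_0 ∉ {1, 15562} and s = 1, so 14831 is a Miller–Rabin witness and 15563 is composite.

yes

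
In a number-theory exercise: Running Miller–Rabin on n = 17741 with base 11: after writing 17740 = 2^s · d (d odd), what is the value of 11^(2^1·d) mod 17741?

11784

n − 1 = 17740 = 2^2 · 4435, so s = 2 and d = 4435.
x_0 = 11^4435 mod 17741 = 17267.
x_1 = 17267^2 mod 17741 = 11784.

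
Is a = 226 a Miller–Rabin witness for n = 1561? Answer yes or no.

yes

n − 1 = 1560 = 2^3 · 195, so s = 3 and d = 195.
x_0 = 226^195 mod 1561 = 1282.
x_0 is neither 1 nor 1560, so continue squaring.
x_1 = 1282^2 mod 1561 = 1352.
x_2 = 1352^2 mod 1561 = 1534.
Reached i = s−1 = 2 without hitting −1: 226 is a Miller–Rabin witness and 1561 is composite.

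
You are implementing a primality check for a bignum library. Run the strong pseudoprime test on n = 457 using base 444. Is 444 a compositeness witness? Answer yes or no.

no

n − 1 = 456 = 2^3 · 57, so s = 3 and d = 57.
x_0 = 444^57 mod 457 = 250.
x_0 is neither 1 nor 456, so continue squaring.
x_1 = 250^2 mod 457 = 348.
x_2 = 348^2 mod 457 = 456.
x_2 ≡ −1, so 444 is not a witness.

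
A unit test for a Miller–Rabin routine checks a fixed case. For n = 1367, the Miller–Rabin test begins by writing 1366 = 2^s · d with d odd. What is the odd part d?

683

Halving: 1366 → 683; 683 is odd.
So 1366 = 2^1 · 683.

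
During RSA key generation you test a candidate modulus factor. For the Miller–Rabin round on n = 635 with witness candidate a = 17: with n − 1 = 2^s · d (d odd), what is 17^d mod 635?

162

n − 1 = 634 = 2^1 · 317, so s = 1 and d = 317.
Repeated squaring mod 635: 17^1 ≡ 17, 17^2 ≡ 289, 17^4 ≡ 336, 17^8 ≡ 501, 17^16 ≡ 176, 17^32 ≡ 496, 17^64 ≡ 271, 17^128 ≡ 416, 17^256 ≡ 336.
317 = 256 + 32 + 16 + 8 + 4 + 1, so 17^317 ≡ 336·496·176·501·336·17 ≡ 162 (mod 635).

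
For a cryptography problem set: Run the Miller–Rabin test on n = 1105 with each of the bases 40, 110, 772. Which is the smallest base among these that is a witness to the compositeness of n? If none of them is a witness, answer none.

n − 1 = 1104 = 2^4 · 69, so s = 4 and d = 69.
Base 40: x_0 = 40^69 mod 1105 = 755. x_0 is neither 1 nor 1104, so continue squaring. x_1 = 755^2 mod 1105 = 950. x_2 = 950^2 mod 1105 = 820. x_3 = 820^2 mod 1105 = 560. Reached i = s−1 = 3 without hitting −1: 40 is a Miller–Rabin witness and 1105 is composite.
Base 110: x_0 = 110^69 mod 1105 = 655. x_0 is neither 1 nor 1104, so continue squaring. x_1 = 655^2 mod 1105 = 285. x_2 = 285^2 mod 1105 = 560. x_3 = 560^2 mod 1105 = 885. Reached i = s−1 = 3 without hitting −1: 110 is a Miller–Rabin witness and 1105 is composite.
Base 772: x_0 = 772^69 mod 1105 = 317. x_0 is neither 1 nor 1104, so continue squaring. x_1 = 317^2 mod 1105 = 1039. x_2 = 1039^2 mod 1105 = 1041. x_3 = 1041^2 mod 1105 = 781. Reached i = s−1 = 3 without hitting −1: 772 is a Miller–Rabin witness and 1105 is composite.
The smallest witness among the given bases is 40.

40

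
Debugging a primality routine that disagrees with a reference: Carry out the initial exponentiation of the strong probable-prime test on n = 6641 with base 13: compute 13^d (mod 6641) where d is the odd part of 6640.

1571

n − 1 = 6640 = 2^4 · 415, so s = 4 and d = 415.
By repeated squaring, 13^415 ≡ 1571 (mod 6641).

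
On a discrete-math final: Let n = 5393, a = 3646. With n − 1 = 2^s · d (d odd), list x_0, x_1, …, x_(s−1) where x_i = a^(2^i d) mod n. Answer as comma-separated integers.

5379, 196, 665, 5392

n − 1 = 5392 = 2^4 · 337, so s = 4 and d = 337.
x_0 = 3646^337 mod 5393 = 5379.
x_1 = 5379^2 mod 5393 = 196.
x_2 = 196^2 mod 5393 = 665.
x_3 = 665^2 mod 5393 = 5392.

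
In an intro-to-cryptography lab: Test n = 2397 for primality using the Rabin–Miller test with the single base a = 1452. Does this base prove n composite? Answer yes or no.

n − 1 = 2396 = 2^2 · 599, so s = 2 and d = 599.
x_0 = 1452^599 mod 2397 = 1593.
x_0 is neither 1 nor 2396, so continue squaring.
x_1 = 1593^2 mod 2397 = 1623.
Reached i = s−1 = 1 without hitting −1: 1452 is a Miller–Rabin witness and 2397 is composite.

yes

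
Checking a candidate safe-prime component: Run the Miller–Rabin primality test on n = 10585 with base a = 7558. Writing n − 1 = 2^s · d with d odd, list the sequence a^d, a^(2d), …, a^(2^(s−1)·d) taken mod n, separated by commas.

n − 1 = 10584 = 2^3 · 1323, so s = 3 and d = 1323.
x_0 = 7558^1323 mod 10585 = 5672.
x_1 = 5672^2 mod 10585 = 3769.
x_2 = 3769^2 mod 10585 = 291.

5672, 3769, 291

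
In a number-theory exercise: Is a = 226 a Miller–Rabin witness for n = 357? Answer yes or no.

n − 1 = 356 = 2^2 · 89, so s = 2 and d = 89.
x_0 = 226^89 mod 357 = 46.
x_0 is neither 1 nor 356, so continue squaring.
x_1 = 46^2 mod 357 = 331.
Reached i = s−1 = 1 without hitting −1: 226 is a Miller–Rabin witness and 357 is composite.

yes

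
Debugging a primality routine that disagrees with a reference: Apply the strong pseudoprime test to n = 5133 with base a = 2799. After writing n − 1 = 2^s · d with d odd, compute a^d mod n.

n − 1 = 5132 = 2^2 · 1283, so s = 2 and d = 1283.
Repeated squaring mod 5133: 2799^1 ≡ 2799, 2799^2 ≡ 1443, 2799^4 ≡ 3384, 2799^8 ≡ 4866, 2799^16 ≡ 4560, 2799^32 ≡ 4950, 2799^64 ≡ 2691, 2799^128 ≡ 3951, 2799^256 ≡ 948, 2799^512 ≡ 429, 2799^1024 ≡ 4386.
1283 = 1024 + 256 + 2 + 1, so 2799^1283 ≡ 4386·948·1443·2799 ≡ 2352 (mod 5133).

2352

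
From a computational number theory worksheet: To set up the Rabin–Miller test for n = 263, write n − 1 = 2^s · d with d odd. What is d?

131

Halving: 262 → 131; 131 is odd.
So 262 = 2^1 · 131.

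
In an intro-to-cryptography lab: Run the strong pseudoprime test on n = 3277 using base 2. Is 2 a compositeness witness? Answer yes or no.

n − 1 = 3276 = 2^2 · 819, so s = 2 and d = 819.
Repeated squaring mod 3277: 2^1 ≡ 2, 2^2 ≡ 4, 2^4 ≡ 16, 2^8 ≡ 256, 2^16 ≡ 3273, 2^32 ≡ 16, 2^64 ≡ 256, 2^128 ≡ 3273, 2^256 ≡ 16, 2^512 ≡ 256.
819 = 512 + 256 + 32 + 16 + 2 + 1, so 2^819 ≡ 256·16·16·3273·4·2 ≡ 128 (mod 3277).
x_0 = 2^819 mod 3277 = 128.
x_0 is neither 1 nor 3276, so continue squaring.
x_1 = 128^2 mod 3277 = 3276.
x_1 ≡ −1, so 2 is not a witness.

no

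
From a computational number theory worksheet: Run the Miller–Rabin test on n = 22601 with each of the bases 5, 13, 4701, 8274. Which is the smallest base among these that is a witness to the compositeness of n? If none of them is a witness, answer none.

n − 1 = 22600 = 2^3 · 2825, so s = 3 and d = 2825.
Base 5: x_0 = 5^2825 mod 22601 = 22390. x_0 is neither 1 nor 22600, so continue squaring. x_1 = 22390^2 mod 22601 = 21920. x_2 = 21920^2 mod 22601 = 11741. Reached i = s−1 = 2 without hitting −1: 5 is a Miller–Rabin witness and 22601 is composite.
Base 13: x_0 = 13^2825 mod 22601 = 208. x_0 is neither 1 nor 22600, so continue squaring. x_1 = 208^2 mod 22601 = 20663. x_2 = 20663^2 mod 22601 = 4078. Reached i = s−1 = 2 without hitting −1: 13 is a Miller–Rabin witness and 22601 is composite.
Base 4701: x_0 = 4701^2825 mod 22601 = 10262. x_0 is neither 1 nor 22600, so continue squaring. x_1 = 10262^2 mod 22601 = 10585. x_2 = 10585^2 mod 22601 = 9068. Reached i = s−1 = 2 without hitting −1: 4701 is a Miller–Rabin witness and 22601 is composite.
Base 8274: x_0 = 8274^2825 mod 22601 = 3471. x_0 is neither 1 nor 22600, so continue squaring. x_1 = 3471^2 mod 22601 = 1508. x_2 = 1508^2 mod 22601 = 13964. Reached i = s−1 = 2 without hitting −1: 8274 is a Miller–Rabin witness and 22601 is composite.
The smallest witness among the given bases is 5.

5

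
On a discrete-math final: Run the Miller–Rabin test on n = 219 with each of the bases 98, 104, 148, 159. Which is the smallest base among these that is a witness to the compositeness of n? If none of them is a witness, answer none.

98

n − 1 = 218 = 2^1 · 109, so s = 1 and d = 109.
Base 98: x_0 = 98^109 mod 219 = 98. x_0 ∉ {1, 218} and s = 1, so 98 is a Miller–Rabin witness and 219 is composite.
Base 104: x_0 = 104^109 mod 219 = 188. x_0 ∉ {1, 218} and s = 1, so 104 is a Miller–Rabin witness and 219 is composite.
Base 148: x_0 = 148^109 mod 219 = 148. x_0 ∉ {1, 218} and s = 1, so 148 is a Miller–Rabin witness and 219 is composite.
Base 159: x_0 = 159^109 mod 219 = 60. x_0 ∉ {1, 218} and s = 1, so 159 is a Miller–Rabin witness and 219 is composite.
The smallest witness among the given bases is 98.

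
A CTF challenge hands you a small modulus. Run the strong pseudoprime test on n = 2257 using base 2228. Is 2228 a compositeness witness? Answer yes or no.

no

n − 1 = 2256 = 2^4 · 141, so s = 4 and d = 141.
x_0 = 2228^141 mod 2257 = 1819.
x_0 is neither 1 nor 2256, so continue squaring.
x_1 = 1819^2 mod 2257 = 2256.
x_1 ≡ −1, so 2228 is not a witness.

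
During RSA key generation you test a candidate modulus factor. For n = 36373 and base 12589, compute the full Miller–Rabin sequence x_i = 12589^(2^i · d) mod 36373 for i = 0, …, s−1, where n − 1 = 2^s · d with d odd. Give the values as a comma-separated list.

n − 1 = 36372 = 2^2 · 9093, so s = 2 and d = 9093.
x_0 = 12589^9093 mod 36373 = 16588.
x_1 = 16588^2 mod 36373 = 36372.

16588, 36372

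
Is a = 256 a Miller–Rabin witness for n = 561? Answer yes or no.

n − 1 = 560 = 2^4 · 35, so s = 4 and d = 35.
x_0 = 256^35 mod 561 = 1.
x_0 = 1, so 256 is not a witness.

no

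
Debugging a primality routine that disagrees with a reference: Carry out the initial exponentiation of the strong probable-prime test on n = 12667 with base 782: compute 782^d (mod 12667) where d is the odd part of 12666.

n − 1 = 12666 = 2^1 · 6333, so s = 1 and d = 6333.
Repeated squaring mod 12667: 782^1 ≡ 782, 782^2 ≡ 3508, 782^4 ≡ 6407, 782^8 ≡ 8569, 782^16 ≡ 9829, 782^32 ≡ 10699, 782^64 ≡ 9589, 782^128 ≡ 11835, 782^256 ≡ 8206, 782^512 ≡ 664, 782^1024 ≡ 10218, 782^2048 ≡ 6110, 782^4096 ≡ 2451.
6333 = 4096 + 2048 + 128 + 32 + 16 + 8 + 4 + 1, so 782^6333 ≡ 2451·6110·11835·10699·9829·8569·6407·782 ≡ 2322 (mod 12667).

2322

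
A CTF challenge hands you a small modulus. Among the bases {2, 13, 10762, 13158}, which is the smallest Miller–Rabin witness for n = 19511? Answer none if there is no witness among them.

2

n − 1 = 19510 = 2^1 · 9755, so s = 1 and d = 9755.
Base 2: x_0 = 2^9755 mod 19511 = 9647. x_0 ∉ {1, 19510} and s = 1, so 2 is a Miller–Rabin witness and 19511 is composite.
Base 13: x_0 = 13^9755 mod 19511 = 14309. x_0 ∉ {1, 19510} and s = 1, so 13 is a Miller–Rabin witness and 19511 is composite.
Base 10762: x_0 = 10762^9755 mod 19511 = 12826. x_0 ∉ {1, 19510} and s = 1, so 10762 is a Miller–Rabin witness and 19511 is composite.
Base 13158: x_0 = 13158^9755 mod 19511 = 8599. x_0 ∉ {1, 19510} and s = 1, so 13158 is a Miller–Rabin witness and 19511 is composite.
The smallest witness among the given bases is 2.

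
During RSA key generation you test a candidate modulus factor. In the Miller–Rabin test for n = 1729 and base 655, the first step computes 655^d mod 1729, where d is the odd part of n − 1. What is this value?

1464

n − 1 = 1728 = 2^6 · 27, so s = 6 and d = 27.
Repeated squaring mod 1729: 655^1 ≡ 655, 655^2 ≡ 233, 655^4 ≡ 690, 655^8 ≡ 625, 655^16 ≡ 1600.
27 = 16 + 8 + 2 + 1, so 655^27 ≡ 1600·625·233·655 ≡ 1464 (mod 1729).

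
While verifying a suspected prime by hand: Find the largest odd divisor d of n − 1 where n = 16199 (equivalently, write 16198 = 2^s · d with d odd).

8099

Halving: 16198 → 8099; 8099 is odd.
So 16198 = 2^1 · 8099.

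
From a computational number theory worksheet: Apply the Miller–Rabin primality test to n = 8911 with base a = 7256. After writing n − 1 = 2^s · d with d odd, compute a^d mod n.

267

n − 1 = 8910 = 2^1 · 4455, so s = 1 and d = 4455.
Repeated squaring mod 8911: 7256^1 ≡ 7256, 7256^2 ≡ 3348, 7256^4 ≡ 7977, 7256^8 ≡ 7989, 7256^16 ≡ 3539, 7256^32 ≡ 4566, 7256^64 ≡ 5527, 7256^128 ≡ 821, 7256^256 ≡ 5716, 7256^512 ≡ 4930, 7256^1024 ≡ 4603, 7256^2048 ≡ 6162, 7256^4096 ≡ 473.
4455 = 4096 + 256 + 64 + 32 + 4 + 2 + 1, so 7256^4455 ≡ 473·5716·5527·4566·7977·3348·7256 ≡ 267 (mod 8911).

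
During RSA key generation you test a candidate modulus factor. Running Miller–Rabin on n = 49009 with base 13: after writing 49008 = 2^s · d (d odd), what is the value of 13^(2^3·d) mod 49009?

n − 1 = 49008 = 2^4 · 3063, so s = 4 and d = 3063.
Repeated squaring mod 49009: 13^1 ≡ 13, 13^2 ≡ 169, 13^4 ≡ 28561, 13^8 ≡ 24925, 13^16 ≡ 17541, 13^32 ≡ 8179, 13^64 ≡ 47765, 13^128 ≡ 28257, 13^256 ≡ 3421, 13^512 ≡ 39099, 13^1024 ≡ 43073, 13^2048 ≡ 47634.
3063 = 2048 + 512 + 256 + 128 + 64 + 32 + 16 + 4 + 2 + 1, so 13^3063 ≡ 47634·39099·3421·28257·47765·8179·17541·28561·169·13 ≡ 41604 (mod 49009).
x_0 = 41604.
x_1 = 41604^2 mod 49009 = 41963.
x_2 = 41963^2 mod 49009 = 49008.
x_3 = 49008^2 mod 49009 = 1.

1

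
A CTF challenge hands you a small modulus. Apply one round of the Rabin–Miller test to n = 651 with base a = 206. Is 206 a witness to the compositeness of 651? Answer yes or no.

yes

n − 1 = 650 = 2^1 · 325, so s = 1 and d = 325.
By repeated squaring, 206^325 ≡ 563 (mod 651).
x_0 = 206^325 mod 651 = 563.
x_0 ∉ {1, 650} and s = 1, so 206 is a Miller–Rabin witness and 651 is composite.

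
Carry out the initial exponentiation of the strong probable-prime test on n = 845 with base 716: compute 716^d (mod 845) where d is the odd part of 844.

456

n − 1 = 844 = 2^2 · 211, so s = 2 and d = 211.
Repeated squaring mod 845: 716^1 ≡ 716, 716^2 ≡ 586, 716^4 ≡ 326, 716^8 ≡ 651, 716^16 ≡ 456, 716^32 ≡ 66, 716^64 ≡ 131, 716^128 ≡ 261.
211 = 128 + 64 + 16 + 2 + 1, so 716^211 ≡ 261·131·456·586·716 ≡ 456 (mod 845).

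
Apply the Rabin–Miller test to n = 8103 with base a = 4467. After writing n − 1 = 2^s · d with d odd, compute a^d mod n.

n − 1 = 8102 = 2^1 · 4051, so s = 1 and d = 4051.
Repeated squaring mod 8103: 4467^1 ≡ 4467, 4467^2 ≡ 4503, 4467^4 ≡ 3303, 4467^8 ≡ 3171, 4467^16 ≡ 7521, 4467^32 ≡ 6501, 4467^64 ≡ 5856, 4467^128 ≡ 840, 4467^256 ≡ 639, 4467^512 ≡ 3171, 4467^1024 ≡ 7521, 4467^2048 ≡ 6501.
4051 = 2048 + 1024 + 512 + 256 + 128 + 64 + 16 + 2 + 1, so 4467^4051 ≡ 6501·7521·3171·639·840·5856·7521·4503·4467 ≡ 1692 (mod 8103).

1692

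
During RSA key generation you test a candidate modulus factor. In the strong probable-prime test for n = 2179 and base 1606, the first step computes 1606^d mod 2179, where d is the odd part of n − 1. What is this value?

n − 1 = 2178 = 2^1 · 1089, so s = 1 and d = 1089.
By repeated squaring, 1606^1089 ≡ 2178 (mod 2179).

2178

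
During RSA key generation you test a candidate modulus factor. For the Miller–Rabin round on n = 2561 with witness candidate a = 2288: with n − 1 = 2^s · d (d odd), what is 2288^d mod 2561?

2327

n − 1 = 2560 = 2^9 · 5, so s = 9 and d = 5.
2288^5 mod 2561 = 2327.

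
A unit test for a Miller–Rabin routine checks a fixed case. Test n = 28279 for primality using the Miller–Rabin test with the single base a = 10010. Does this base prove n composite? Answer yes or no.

n − 1 = 28278 = 2^1 · 14139, so s = 1 and d = 14139.
By repeated squaring, 10010^14139 ≡ 28278 (mod 28279).
x_0 = 10010^14139 mod 28279 = 28278.
x_0 = 28278 ≡ −1, so 10010 is not a witness.

no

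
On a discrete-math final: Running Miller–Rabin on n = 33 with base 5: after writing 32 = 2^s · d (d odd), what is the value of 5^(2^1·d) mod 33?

25

n − 1 = 32 = 2^5 · 1, so s = 5 and d = 1.
x_0 = 5^1 mod 33 = 5.
x_1 = 5^2 mod 33 = 25.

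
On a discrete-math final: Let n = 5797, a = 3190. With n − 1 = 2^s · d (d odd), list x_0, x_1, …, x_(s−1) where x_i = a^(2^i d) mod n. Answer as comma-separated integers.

n − 1 = 5796 = 2^2 · 1449, so s = 2 and d = 1449.
x_0 = 3190^1449 mod 5797 = 2420.
x_1 = 2420^2 mod 5797 = 1430.

2420, 1430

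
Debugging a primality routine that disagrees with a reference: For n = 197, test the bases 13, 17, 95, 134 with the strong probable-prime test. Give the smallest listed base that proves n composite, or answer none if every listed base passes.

n − 1 = 196 = 2^2 · 49, so s = 2 and d = 49.
Base 13: x_0 = 13^49 mod 197 = 183. x_0 is neither 1 nor 196, so continue squaring. x_1 = 183^2 mod 197 = 196. x_1 ≡ −1, so 13 is not a witness.
Base 17: x_0 = 17^49 mod 197 = 14. x_0 is neither 1 nor 196, so continue squaring. x_1 = 14^2 mod 197 = 196. x_1 ≡ −1, so 17 is not a witness.
Base 95: x_0 = 95^49 mod 197 = 14. x_0 is neither 1 nor 196, so continue squaring. x_1 = 14^2 mod 197 = 196. x_1 ≡ −1, so 95 is not a witness.
Base 134: x_0 = 134^49 mod 197 = 196. x_0 = 196 ≡ −1, so 134 is not a witness.
No listed base is a witness for 197.

none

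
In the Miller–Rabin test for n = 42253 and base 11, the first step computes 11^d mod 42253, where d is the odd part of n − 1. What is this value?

n − 1 = 42252 = 2^2 · 10563, so s = 2 and d = 10563.
11^10563 mod 42253 = 4710.

4710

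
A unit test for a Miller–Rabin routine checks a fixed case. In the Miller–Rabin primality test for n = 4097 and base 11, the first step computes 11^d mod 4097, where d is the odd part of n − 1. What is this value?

11

n − 1 = 4096 = 2^12 · 1, so s = 12 and d = 1.
11^1 mod 4097 = 11.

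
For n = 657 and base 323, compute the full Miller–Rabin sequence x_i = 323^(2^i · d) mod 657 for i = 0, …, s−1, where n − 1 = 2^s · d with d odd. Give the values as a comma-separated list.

n − 1 = 656 = 2^4 · 41, so s = 4 and d = 41.
x_0 = 323^41 mod 657 = 62.
x_1 = 62^2 mod 657 = 559.
x_2 = 559^2 mod 657 = 406.
x_3 = 406^2 mod 657 = 586.

62, 559, 406, 586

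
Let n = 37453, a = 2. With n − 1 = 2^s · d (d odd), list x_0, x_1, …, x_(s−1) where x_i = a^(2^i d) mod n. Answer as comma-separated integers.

10304, 30614

n − 1 = 37452 = 2^2 · 9363, so s = 2 and d = 9363.
x_0 = 2^9363 mod 37453 = 10304.
x_1 = 10304^2 mod 37453 = 30614.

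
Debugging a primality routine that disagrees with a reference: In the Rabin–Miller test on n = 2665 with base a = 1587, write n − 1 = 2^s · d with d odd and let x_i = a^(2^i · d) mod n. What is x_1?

989

n − 1 = 2664 = 2^3 · 333, so s = 3 and d = 333.
x_0 = 1587^333 mod 2665 = 807.
x_1 = 807^2 mod 2665 = 989.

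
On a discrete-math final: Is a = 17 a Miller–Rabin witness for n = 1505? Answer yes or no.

n − 1 = 1504 = 2^5 · 47, so s = 5 and d = 47.
By repeated squaring, 17^47 ≡ 943 (mod 1505).
x_0 = 17^47 mod 1505 = 943.
x_0 is neither 1 nor 1504, so continue squaring.
x_1 = 943^2 mod 1505 = 1299.
x_2 = 1299^2 mod 1505 = 296.
x_3 = 296^2 mod 1505 = 326.
x_4 = 326^2 mod 1505 = 926.
Reached i = s−1 = 4 without hitting −1: 17 is a Miller–Rabin witness and 1505 is composite.

yes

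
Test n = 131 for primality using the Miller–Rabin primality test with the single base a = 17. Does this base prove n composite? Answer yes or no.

no

n − 1 = 130 = 2^1 · 65, so s = 1 and d = 65.
x_0 = 17^65 mod 131 = 130.
x_0 = 130 ≡ −1, so 17 is not a witness.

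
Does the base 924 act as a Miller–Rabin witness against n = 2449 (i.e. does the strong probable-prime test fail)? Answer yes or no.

no

n − 1 = 2448 = 2^4 · 153, so s = 4 and d = 153.
x_0 = 924^153 mod 2449 = 1.
x_0 = 1, so 924 is not a witness.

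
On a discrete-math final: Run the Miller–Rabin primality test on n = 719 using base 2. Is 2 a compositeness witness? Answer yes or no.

n − 1 = 718 = 2^1 · 359, so s = 1 and d = 359.
Repeated squaring mod 719: 2^1 ≡ 2, 2^2 ≡ 4, 2^4 ≡ 16, 2^8 ≡ 256, 2^16 ≡ 107, 2^32 ≡ 664, 2^64 ≡ 149, 2^128 ≡ 631, 2^256 ≡ 554.
359 = 256 + 64 + 32 + 4 + 2 + 1, so 2^359 ≡ 554·149·664·16·4·2 ≡ 1 (mod 719).
x_0 = 2^359 mod 719 = 1.
x_0 = 1, so 2 is not a witness.

no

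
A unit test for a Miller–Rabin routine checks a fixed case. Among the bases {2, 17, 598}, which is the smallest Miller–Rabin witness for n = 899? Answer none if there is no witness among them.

2

n − 1 = 898 = 2^1 · 449, so s = 1 and d = 449.
Base 2: x_0 = 2^449 mod 899 = 698. x_0 ∉ {1, 898} and s = 1, so 2 is a Miller–Rabin witness and 899 is composite.
Base 17: x_0 = 17^449 mod 899 = 104. x_0 ∉ {1, 898} and s = 1, so 17 is a Miller–Rabin witness and 899 is composite.
Base 598: x_0 = 598^449 mod 899 = 627. x_0 ∉ {1, 898} and s = 1, so 598 is a Miller–Rabin witness and 899 is composite.
The smallest witness among the given bases is 2.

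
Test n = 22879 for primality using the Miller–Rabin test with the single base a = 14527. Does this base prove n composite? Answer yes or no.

yes

n − 1 = 22878 = 2^1 · 11439, so s = 1 and d = 11439.
Repeated squaring mod 22879: 14527^1 ≡ 14527, 14527^2 ≡ 20712, 14527^4 ≡ 5694, 14527^8 ≡ 2093, 14527^16 ≡ 10760, 14527^32 ≡ 9860, 14527^64 ≡ 6729, 14527^128 ≡ 1900, 14527^256 ≡ 17997, 14527^512 ≡ 16885, 14527^1024 ≡ 8006, 14527^2048 ≡ 11957, 14527^4096 ≡ 21857, 14527^8192 ≡ 14929.
11439 = 8192 + 2048 + 1024 + 128 + 32 + 8 + 4 + 2 + 1, so 14527^11439 ≡ 14929·11957·8006·1900·9860·2093·5694·20712·14527 ≡ 17085 (mod 22879).
x_0 = 14527^11439 mod 22879 = 17085.
x_0 ∉ {1, 22878} and s = 1, so 14527 is a Miller–Rabin witness and 22879 is composite.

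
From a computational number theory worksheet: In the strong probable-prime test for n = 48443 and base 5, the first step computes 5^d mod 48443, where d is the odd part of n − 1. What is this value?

12399

n − 1 = 48442 = 2^1 · 24221, so s = 1 and d = 24221.
Repeated squaring mod 48443: 5^1 ≡ 5, 5^2 ≡ 25, 5^4 ≡ 625, 5^8 ≡ 3081, 5^16 ≡ 46176, 5^32 ≡ 4331, 5^64 ≡ 10120, 5^128 ≡ 5898, 5^256 ≡ 4330, 5^512 ≡ 1459, 5^1024 ≡ 45632, 5^2048 ≡ 5512, 5^4096 ≡ 8383, 5^8192 ≡ 32339, 5^16384 ≡ 23437.
24221 = 16384 + 4096 + 2048 + 1024 + 512 + 128 + 16 + 8 + 4 + 1, so 5^24221 ≡ 23437·8383·5512·45632·1459·5898·46176·3081·625·5 ≡ 12399 (mod 48443).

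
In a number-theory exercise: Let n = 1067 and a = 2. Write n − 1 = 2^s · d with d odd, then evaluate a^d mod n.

n − 1 = 1066 = 2^1 · 533, so s = 1 and d = 533.
2^533 mod 1067 = 129.

129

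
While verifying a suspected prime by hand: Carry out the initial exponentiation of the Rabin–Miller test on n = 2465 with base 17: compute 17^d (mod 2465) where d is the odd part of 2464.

17

n − 1 = 2464 = 2^5 · 77, so s = 5 and d = 77.
17^77 mod 2465 = 17.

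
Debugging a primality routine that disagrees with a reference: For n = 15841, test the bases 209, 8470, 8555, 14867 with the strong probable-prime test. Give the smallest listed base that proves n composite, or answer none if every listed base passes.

n − 1 = 15840 = 2^5 · 495, so s = 5 and d = 495.
Base 209: x_0 = 209^495 mod 15841 = 10198. x_0 is neither 1 nor 15840, so continue squaring. x_1 = 10198^2 mod 15841 = 3039. x_2 = 3039^2 mod 15841 = 218. x_3 = 218^2 mod 15841 = 1. x_3 = 1 but x_2 ≠ ±1, a nontrivial square root of 1 — 209 is a witness and 15841 is composite.
Base 8470: x_0 = 8470^495 mod 15841 = 6790. x_0 is neither 1 nor 15840, so continue squaring. x_1 = 6790^2 mod 15841 = 6790. x_2 = 6790^2 mod 15841 = 6790. x_3 = 6790^2 mod 15841 = 6790. x_4 = 6790^2 mod 15841 = 6790. Reached i = s−1 = 4 without hitting −1: 8470 is a Miller–Rabin witness and 15841 is composite.
Base 8555: x_0 = 8555^495 mod 15841 = 7687. x_0 is neither 1 nor 15840, so continue squaring. x_1 = 7687^2 mod 15841 = 3039. x_2 = 3039^2 mod 15841 = 218. x_3 = 218^2 mod 15841 = 1. x_3 = 1 but x_2 ≠ ±1, a nontrivial square root of 1 — 8555 is a witness and 15841 is composite.
Base 14867: x_0 = 14867^495 mod 15841 = 10758. x_0 is neither 1 nor 15840, so continue squaring. x_1 = 10758^2 mod 15841 = 218. x_2 = 218^2 mod 15841 = 1. x_2 = 1 but x_1 ≠ ±1, a nontrivial square root of 1 — 14867 is a witness and 15841 is composite.
The smallest witness among the given bases is 209.

209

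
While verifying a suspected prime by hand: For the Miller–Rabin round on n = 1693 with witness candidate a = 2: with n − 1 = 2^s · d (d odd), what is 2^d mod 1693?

92

n − 1 = 1692 = 2^2 · 423, so s = 2 and d = 423.
2^423 mod 1693 = 92.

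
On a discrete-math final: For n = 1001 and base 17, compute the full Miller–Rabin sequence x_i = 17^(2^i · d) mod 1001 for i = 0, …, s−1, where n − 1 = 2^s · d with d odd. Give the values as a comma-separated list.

439, 529, 562

n − 1 = 1000 = 2^3 · 125, so s = 3 and d = 125.
x_0 = 17^125 mod 1001 = 439.
x_1 = 439^2 mod 1001 = 529.
x_2 = 529^2 mod 1001 = 562.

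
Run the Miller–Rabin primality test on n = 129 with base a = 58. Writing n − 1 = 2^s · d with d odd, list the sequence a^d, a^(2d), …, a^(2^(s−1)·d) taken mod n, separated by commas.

n − 1 = 128 = 2^7 · 1, so s = 7 and d = 1.
x_0 = 58^1 mod 129 = 58.
x_1 = 58^2 mod 129 = 10.
x_2 = 10^2 mod 129 = 100.
x_3 = 100^2 mod 129 = 67.
x_4 = 67^2 mod 129 = 103.
x_5 = 103^2 mod 129 = 31.
x_6 = 31^2 mod 129 = 58.

58, 10, 100, 67, 103, 31, 58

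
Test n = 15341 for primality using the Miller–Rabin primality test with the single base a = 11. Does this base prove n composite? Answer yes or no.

yes

n − 1 = 15340 = 2^2 · 3835, so s = 2 and d = 3835.
x_0 = 11^3835 mod 15341 = 9230.
x_0 is neither 1 nor 15340, so continue squaring.
x_1 = 9230^2 mod 15341 = 4327.
Reached i = s−1 = 1 without hitting −1: 11 is a Miller–Rabin witness and 15341 is composite.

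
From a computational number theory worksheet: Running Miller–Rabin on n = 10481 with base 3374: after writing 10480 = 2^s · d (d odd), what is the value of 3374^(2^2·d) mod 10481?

n − 1 = 10480 = 2^4 · 655, so s = 4 and d = 655.
x_0 = 3374^655 mod 10481 = 9519.
x_1 = 9519^2 mod 10481 = 3116.
x_2 = 3116^2 mod 10481 = 4050.

4050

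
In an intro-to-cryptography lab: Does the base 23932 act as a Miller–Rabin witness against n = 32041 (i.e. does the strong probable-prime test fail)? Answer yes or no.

no

n − 1 = 32040 = 2^3 · 4005, so s = 3 and d = 4005.
Repeated squaring mod 32041: 23932^1 ≡ 23932, 23932^2 ≡ 7749, 23932^4 ≡ 2167, 23932^8 ≡ 17903, 23932^16 ≡ 11286, 23932^32 ≡ 10821, 23932^64 ≡ 16227, 23932^128 ≡ 2591, 23932^256 ≡ 16712, 23932^512 ≡ 21588, 23932^1024 ≡ 5399, 23932^2048 ≡ 23932.
4005 = 2048 + 1024 + 512 + 256 + 128 + 32 + 4 + 1, so 23932^4005 ≡ 23932·5399·21588·16712·2591·10821·2167·23932 ≡ 1 (mod 32041).
x_0 = 23932^4005 mod 32041 = 1.
x_0 = 1, so 23932 is not a witness.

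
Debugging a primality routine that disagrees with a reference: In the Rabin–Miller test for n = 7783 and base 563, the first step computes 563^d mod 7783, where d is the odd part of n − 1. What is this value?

n − 1 = 7782 = 2^1 · 3891, so s = 1 and d = 3891.
Repeated squaring mod 7783: 563^1 ≡ 563, 563^2 ≡ 5649, 563^4 ≡ 901, 563^8 ≡ 2369, 563^16 ≡ 618, 563^32 ≡ 557, 563^64 ≡ 6712, 563^128 ≡ 2940, 563^256 ≡ 4470, 563^512 ≡ 1939, 563^1024 ≡ 532, 563^2048 ≡ 2836.
3891 = 2048 + 1024 + 512 + 256 + 32 + 16 + 2 + 1, so 563^3891 ≡ 2836·532·1939·4470·557·618·5649·563 ≡ 1602 (mod 7783).

1602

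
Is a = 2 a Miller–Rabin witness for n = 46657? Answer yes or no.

yes

n − 1 = 46656 = 2^6 · 729, so s = 6 and d = 729.
x_0 = 2^729 mod 46657 = 512.
x_0 is neither 1 nor 46656, so continue squaring.
x_1 = 512^2 mod 46657 = 28859.
x_2 = 28859^2 mod 46657 = 14431.
x_3 = 14431^2 mod 46657 = 23570.
x_4 = 23570^2 mod 46657 = 1.
x_4 = 1 but x_3 ≠ ±1, a nontrivial square root of 1 — 2 is a witness and 46657 is composite.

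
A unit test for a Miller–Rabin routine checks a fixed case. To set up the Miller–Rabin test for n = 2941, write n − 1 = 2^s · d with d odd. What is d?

Halving: 2940 → 1470 → 735; 735 is odd.
So 2940 = 2^2 · 735.

735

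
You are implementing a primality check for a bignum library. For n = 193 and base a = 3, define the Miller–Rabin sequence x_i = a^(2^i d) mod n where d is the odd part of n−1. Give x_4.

n − 1 = 192 = 2^6 · 3, so s = 6 and d = 3.
x_0 = 3^3 mod 193 = 27.
x_1 = 27^2 mod 193 = 150.
x_2 = 150^2 mod 193 = 112.
x_3 = 112^2 mod 193 = 192.
x_4 = 192^2 mod 193 = 1.

1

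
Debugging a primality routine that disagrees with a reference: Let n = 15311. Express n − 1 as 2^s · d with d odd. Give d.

7655

Halving: 15310 → 7655; 7655 is odd.
So 15310 = 2^1 · 7655.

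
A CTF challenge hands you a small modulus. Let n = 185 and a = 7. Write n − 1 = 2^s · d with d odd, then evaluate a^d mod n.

n − 1 = 184 = 2^3 · 23, so s = 3 and d = 23.
7^23 mod 185 = 83.

83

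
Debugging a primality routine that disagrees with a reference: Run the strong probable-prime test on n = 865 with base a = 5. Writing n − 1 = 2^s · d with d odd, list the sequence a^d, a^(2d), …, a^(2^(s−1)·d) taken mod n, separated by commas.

n − 1 = 864 = 2^5 · 27, so s = 5 and d = 27.
x_0 = 5^27 mod 865 = 565.
x_1 = 565^2 mod 865 = 40.
x_2 = 40^2 mod 865 = 735.
x_3 = 735^2 mod 865 = 465.
x_4 = 465^2 mod 865 = 840.

565, 40, 735, 465, 840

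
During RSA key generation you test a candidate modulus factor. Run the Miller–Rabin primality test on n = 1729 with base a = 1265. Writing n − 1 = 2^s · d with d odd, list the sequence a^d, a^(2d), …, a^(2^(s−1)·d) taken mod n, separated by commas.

818, 1, 1, 1, 1, 1

n − 1 = 1728 = 2^6 · 27, so s = 6 and d = 27.
x_0 = 1265^27 mod 1729 = 818.
x_1 = 818^2 mod 1729 = 1.
x_2 = 1^2 mod 1729 = 1.
x_3 = 1^2 mod 1729 = 1.
x_4 = 1^2 mod 1729 = 1.
x_5 = 1^2 mod 1729 = 1.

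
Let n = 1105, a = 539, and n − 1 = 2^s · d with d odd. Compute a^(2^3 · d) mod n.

781

n − 1 = 1104 = 2^4 · 69, so s = 4 and d = 69.
Repeated squaring mod 1105: 539^1 ≡ 539, 539^2 ≡ 1011, 539^4 ≡ 1101, 539^8 ≡ 16, 539^16 ≡ 256, 539^32 ≡ 341, 539^64 ≡ 256.
69 = 64 + 4 + 1, so 539^69 ≡ 256·1101·539 ≡ 564 (mod 1105).
x_0 = 564.
x_1 = 564^2 mod 1105 = 961.
x_2 = 961^2 mod 1105 = 846.
x_3 = 846^2 mod 1105 = 781.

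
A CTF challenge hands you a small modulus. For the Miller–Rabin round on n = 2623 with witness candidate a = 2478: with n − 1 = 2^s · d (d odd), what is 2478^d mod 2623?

389

n − 1 = 2622 = 2^1 · 1311, so s = 1 and d = 1311.
Repeated squaring mod 2623: 2478^1 ≡ 2478, 2478^2 ≡ 41, 2478^4 ≡ 1681, 2478^8 ≡ 790, 2478^16 ≡ 2449, 2478^32 ≡ 1423, 2478^64 ≡ 2596, 2478^128 ≡ 729, 2478^256 ≡ 1595, 2478^512 ≡ 2338, 2478^1024 ≡ 2535.
1311 = 1024 + 256 + 16 + 8 + 4 + 2 + 1, so 2478^1311 ≡ 2535·1595·2449·790·1681·41·2478 ≡ 389 (mod 2623).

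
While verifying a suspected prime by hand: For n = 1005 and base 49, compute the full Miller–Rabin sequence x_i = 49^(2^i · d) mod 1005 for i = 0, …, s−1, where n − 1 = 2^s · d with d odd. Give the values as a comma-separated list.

n − 1 = 1004 = 2^2 · 251, so s = 2 and d = 251.
x_0 = 49^251 mod 1005 = 289.
x_1 = 289^2 mod 1005 = 106.

289, 106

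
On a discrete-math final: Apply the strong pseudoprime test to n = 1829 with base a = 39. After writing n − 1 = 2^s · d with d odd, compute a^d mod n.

n − 1 = 1828 = 2^2 · 457, so s = 2 and d = 457.
39^457 mod 1829 = 1707.

1707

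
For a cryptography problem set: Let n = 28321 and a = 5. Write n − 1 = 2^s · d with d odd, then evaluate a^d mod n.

n − 1 = 28320 = 2^5 · 885, so s = 5 and d = 885.
Repeated squaring mod 28321: 5^1 ≡ 5, 5^2 ≡ 25, 5^4 ≡ 625, 5^8 ≡ 22452, 5^16 ≡ 6825, 5^32 ≡ 20901, 5^64 ≡ 376, 5^128 ≡ 28092, 5^256 ≡ 24120, 5^512 ≡ 4418.
885 = 512 + 256 + 64 + 32 + 16 + 4 + 1, so 5^885 ≡ 4418·24120·376·20901·6825·625·5 ≡ 9523 (mod 28321).

9523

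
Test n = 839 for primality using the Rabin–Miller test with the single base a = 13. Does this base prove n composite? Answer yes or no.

no

n − 1 = 838 = 2^1 · 419, so s = 1 and d = 419.
x_0 = 13^419 mod 839 = 838.
x_0 = 838 ≡ −1, so 13 is not a witness.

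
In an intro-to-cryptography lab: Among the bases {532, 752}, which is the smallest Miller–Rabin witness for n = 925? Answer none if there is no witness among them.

752

n − 1 = 924 = 2^2 · 231, so s = 2 and d = 231.
Base 532: x_0 = 532^231 mod 925 = 43. x_0 is neither 1 nor 924, so continue squaring. x_1 = 43^2 mod 925 = 924. x_1 ≡ −1, so 532 is not a witness.
Base 752: x_0 = 752^231 mod 925 = 898. x_0 is neither 1 nor 924, so continue squaring. x_1 = 898^2 mod 925 = 729. Reached i = s−1 = 1 without hitting −1: 752 is a Miller–Rabin witness and 925 is composite.
The smallest witness among the given bases is 752.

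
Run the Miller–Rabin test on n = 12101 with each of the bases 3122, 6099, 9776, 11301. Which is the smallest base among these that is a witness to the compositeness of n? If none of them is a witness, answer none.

n − 1 = 12100 = 2^2 · 3025, so s = 2 and d = 3025.
Base 3122: x_0 = 3122^3025 mod 12101 = 110. x_0 is neither 1 nor 12100, so continue squaring. x_1 = 110^2 mod 12101 = 12100. x_1 ≡ −1, so 3122 is not a witness.
Base 6099: x_0 = 6099^3025 mod 12101 = 110. x_0 is neither 1 nor 12100, so continue squaring. x_1 = 110^2 mod 12101 = 12100. x_1 ≡ −1, so 6099 is not a witness.
Base 9776: x_0 = 9776^3025 mod 12101 = 12100. x_0 = 12100 ≡ −1, so 9776 is not a witness.
Base 11301: x_0 = 11301^3025 mod 12101 = 110. x_0 is neither 1 nor 12100, so continue squaring. x_1 = 110^2 mod 12101 = 12100. x_1 ≡ −1, so 11301 is not a witness.
No listed base is a witness for 12101.

none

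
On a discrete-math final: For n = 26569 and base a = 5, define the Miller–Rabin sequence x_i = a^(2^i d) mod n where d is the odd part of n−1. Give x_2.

164

n − 1 = 26568 = 2^3 · 3321, so s = 3 and d = 3321.
Repeated squaring mod 26569: 5^1 ≡ 5, 5^2 ≡ 25, 5^4 ≡ 625, 5^8 ≡ 18659, 5^16 ≡ 24674, 5^32 ≡ 4210, 5^64 ≡ 2577, 5^128 ≡ 25248, 5^256 ≡ 18056, 5^512 ≡ 17506, 5^1024 ≡ 13190, 5^2048 ≡ 2288.
3321 = 2048 + 1024 + 128 + 64 + 32 + 16 + 8 + 1, so 5^3321 ≡ 2288·13190·25248·2577·4210·24674·18659·5 ≡ 19885 (mod 26569).
x_0 = 19885.
x_1 = 19885^2 mod 26569 = 13367.
x_2 = 13367^2 mod 26569 = 164.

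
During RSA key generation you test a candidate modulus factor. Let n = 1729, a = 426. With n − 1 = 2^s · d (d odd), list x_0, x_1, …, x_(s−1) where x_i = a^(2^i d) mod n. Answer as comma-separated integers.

1728, 1, 1, 1, 1, 1

n − 1 = 1728 = 2^6 · 27, so s = 6 and d = 27.
x_0 = 426^27 mod 1729 = 1728.
x_1 = 1728^2 mod 1729 = 1.
x_2 = 1^2 mod 1729 = 1.
x_3 = 1^2 mod 1729 = 1.
x_4 = 1^2 mod 1729 = 1.
x_5 = 1^2 mod 1729 = 1.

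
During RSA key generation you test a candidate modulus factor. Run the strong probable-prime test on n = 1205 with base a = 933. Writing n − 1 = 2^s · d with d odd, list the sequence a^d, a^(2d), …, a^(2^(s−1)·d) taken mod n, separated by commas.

n − 1 = 1204 = 2^2 · 301, so s = 2 and d = 301.
x_0 = 933^301 mod 1205 = 908.
x_1 = 908^2 mod 1205 = 244.

908, 244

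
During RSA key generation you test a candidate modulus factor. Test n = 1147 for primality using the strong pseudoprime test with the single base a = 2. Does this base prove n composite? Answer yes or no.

yes

n − 1 = 1146 = 2^1 · 573, so s = 1 and d = 573.
x_0 = 2^573 mod 1147 = 1124.
x_0 ∉ {1, 1146} and s = 1, so 2 is a Miller–Rabin witness and 1147 is composite.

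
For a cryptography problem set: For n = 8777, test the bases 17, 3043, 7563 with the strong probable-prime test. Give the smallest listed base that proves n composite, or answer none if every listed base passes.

n − 1 = 8776 = 2^3 · 1097, so s = 3 and d = 1097.
Base 17: x_0 = 17^1097 mod 8777 = 650. x_0 is neither 1 nor 8776, so continue squaring. x_1 = 650^2 mod 8777 = 1204. x_2 = 1204^2 mod 8777 = 1411. Reached i = s−1 = 2 without hitting −1: 17 is a Miller–Rabin witness and 8777 is composite.
Base 3043: x_0 = 3043^1097 mod 8777 = 1202. x_0 is neither 1 nor 8776, so continue squaring. x_1 = 1202^2 mod 8777 = 5376. x_2 = 5376^2 mod 8777 = 7492. Reached i = s−1 = 2 without hitting −1: 3043 is a Miller–Rabin witness and 8777 is composite.
Base 7563: x_0 = 7563^1097 mod 8777 = 1890. x_0 is neither 1 nor 8776, so continue squaring. x_1 = 1890^2 mod 8777 = 8638. x_2 = 8638^2 mod 8777 = 1767. Reached i = s−1 = 2 without hitting −1: 7563 is a Miller–Rabin witness and 8777 is composite.
The smallest witness among the given bases is 17.

17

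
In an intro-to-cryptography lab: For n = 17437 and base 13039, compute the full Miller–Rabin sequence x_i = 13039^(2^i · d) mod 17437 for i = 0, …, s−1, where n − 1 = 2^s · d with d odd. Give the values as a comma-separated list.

n − 1 = 17436 = 2^2 · 4359, so s = 2 and d = 4359.
x_0 = 13039^4359 mod 17437 = 4241.
x_1 = 4241^2 mod 17437 = 8534.

4241, 8534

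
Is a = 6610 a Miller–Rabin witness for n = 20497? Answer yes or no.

n − 1 = 20496 = 2^4 · 1281, so s = 4 and d = 1281.
x_0 = 6610^1281 mod 20497 = 9658.
x_0 is neither 1 nor 20496, so continue squaring.
x_1 = 9658^2 mod 20497 = 15614.
x_2 = 15614^2 mod 20497 = 5678.
x_3 = 5678^2 mod 20497 = 18400.
Reached i = s−1 = 3 without hitting −1: 6610 is a Miller–Rabin witness and 20497 is composite.

yes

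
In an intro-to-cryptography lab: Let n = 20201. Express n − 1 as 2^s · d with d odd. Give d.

2525

Halving: 20200 → 10100 → 5050 → 2525; 2525 is odd.
So 20200 = 2^3 · 2525.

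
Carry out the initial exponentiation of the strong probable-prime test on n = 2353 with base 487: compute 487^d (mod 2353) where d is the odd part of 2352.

2231

n − 1 = 2352 = 2^4 · 147, so s = 4 and d = 147.
Repeated squaring mod 2353: 487^1 ≡ 487, 487^2 ≡ 1869, 487^4 ≡ 1309, 487^8 ≡ 497, 487^16 ≡ 2297, 487^32 ≡ 783, 487^64 ≡ 1309, 487^128 ≡ 497.
147 = 128 + 16 + 2 + 1, so 487^147 ≡ 497·2297·1869·487 ≡ 2231 (mod 2353).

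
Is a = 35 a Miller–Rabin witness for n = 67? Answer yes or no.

n − 1 = 66 = 2^1 · 33, so s = 1 and d = 33.
x_0 = 35^33 mod 67 = 1.
x_0 = 1, so 35 is not a witness.

no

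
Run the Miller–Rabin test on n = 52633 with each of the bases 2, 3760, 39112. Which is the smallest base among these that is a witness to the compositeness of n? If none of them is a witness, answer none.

n − 1 = 52632 = 2^3 · 6579, so s = 3 and d = 6579.
Base 2: x_0 = 2^6579 mod 52633 = 1. x_0 = 1, so 2 is not a witness.
Base 3760: x_0 = 3760^6579 mod 52633 = 1. x_0 = 1, so 3760 is not a witness.
Base 39112: x_0 = 39112^6579 mod 52633 = 52632. x_0 = 52632 ≡ −1, so 39112 is not a witness.
No listed base is a witness for 52633.

none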